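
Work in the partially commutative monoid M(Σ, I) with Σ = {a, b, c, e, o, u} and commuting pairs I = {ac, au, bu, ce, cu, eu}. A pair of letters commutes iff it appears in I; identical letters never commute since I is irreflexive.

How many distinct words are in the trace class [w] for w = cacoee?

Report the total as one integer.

drop 0:c onto floor
drop 1:a onto floor
drop 2:c onto {0:c}
drop 3:o onto {1:a, 2:c}
drop 4:e onto {3:o}
drop 5:e onto {4:e}
ground layer = {0:c, 1:a}
drop-orders for the pieces not yet dropped (sum over which currently-grounded one goes next):
  1 to go: {5} 1
  2 to go: {4,5} 1
  3 to go: {3,4,5} 1
  4 to go: {1,3,4,5} 1  {2,3,4,5} 1
  if 0:c drops first: 2 orders
  if 1:a drops first: 1 orders
heap linearizations: 3

3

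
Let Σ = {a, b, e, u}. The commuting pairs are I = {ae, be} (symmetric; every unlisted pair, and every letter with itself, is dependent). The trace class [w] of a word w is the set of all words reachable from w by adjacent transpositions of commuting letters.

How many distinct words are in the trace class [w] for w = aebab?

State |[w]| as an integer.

5

drop 0:a onto floor
drop 1:e onto floor
drop 2:b onto {0:a}
drop 3:a onto {2:b}
drop 4:b onto {3:a}
ground layer = {0:a, 1:e}
drop-orders for the pieces not yet dropped (sum over which currently-grounded one goes next):
  1 to go: {1} 1  {4} 1
  2 to go: {1,4} 2  {3,4} 1
  3 to go: {1,3,4} 3  {2,3,4} 1
  if 0:a drops first: 4 orders
  if 1:e drops first: 1 orders
heap linearizations: 5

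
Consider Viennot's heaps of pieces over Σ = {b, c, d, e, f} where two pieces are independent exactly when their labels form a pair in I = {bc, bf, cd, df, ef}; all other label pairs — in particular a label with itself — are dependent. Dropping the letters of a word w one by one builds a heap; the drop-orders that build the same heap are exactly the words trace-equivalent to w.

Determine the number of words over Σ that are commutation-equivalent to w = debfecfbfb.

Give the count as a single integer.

0(d) covers ∅
1(e) covers 0:d
2(b) covers 1:e
3(f) covers ∅
4(e) covers 2:b
5(c) covers 3:f, 4:e
6(f) covers 5:c
7(b) covers 4:e
8(f) covers 6:f
9(b) covers 7:b
floor of heap: 0:d, 3:f
completions by unplaced set U, small U first (add the entries for U minus each lowest piece of U):
  |U|=1: {8}:1  {9}:1
  |U|=2: {6,8}:1  {7,9}:1  {8,9}:2
  |U|=3: {5,6,8}:1  {6,8,9}:3  {7,8,9}:3
  |U|=4: {3,5,6,8}:1  {5,6,8,9}:4  {6,7,8,9}:6
  |U|=5: {3,5,6,8,9}:5  {5,6,7,8,9}:10
  |U|=6: {3,5,6,7,8,9}:15  {4,5,6,7,8,9}:10
  |U|=7: {2,4,5,6,7,8,9}:10  {3,4,5,6,7,8,9}:25
  |U|=8: {1,2,4,5,6,7,8,9}:10  {2,3,4,5,6,7,8,9}:35
  start at 0(d): 45
  start at 3(f): 10
sum over floor = 55

55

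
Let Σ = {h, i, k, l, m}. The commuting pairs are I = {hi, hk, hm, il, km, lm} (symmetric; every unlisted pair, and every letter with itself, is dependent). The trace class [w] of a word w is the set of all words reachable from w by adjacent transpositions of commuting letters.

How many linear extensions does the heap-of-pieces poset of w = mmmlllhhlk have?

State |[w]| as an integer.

0(m) covers ∅
1(m) covers 0:m
2(m) covers 1:m
3(l) covers ∅
4(l) covers 3:l
5(l) covers 4:l
6(h) covers 5:l
7(h) covers 6:h
8(l) covers 7:h
9(k) covers 8:l
floor of heap: 0:m, 3:l
completions by unplaced set U, small U first (add the entries for U minus each lowest piece of U):
  |U|=1: {2}:1  {9}:1
  |U|=2: {1,2}:1  {2,9}:2  {8,9}:1
  |U|=3: {0,1,2}:1  {1,2,9}:3  {2,8,9}:3  {7,8,9}:1
  |U|=4: {0,1,2,9}:4  {1,2,8,9}:6  {2,7,8,9}:4  {6,7,8,9}:1
  |U|=5: {0,1,2,8,9}:10  {1,2,7,8,9}:10  {2,6,7,8,9}:5  {5,6,7,8,9}:1
  |U|=6: {0,1,2,7,8,9}:20  {1,2,6,7,8,9}:15  {2,5,6,7,8,9}:6  {4,5,6,7,8,9}:1
  |U|=7: {0,1,2,6,7,8,9}:35  {1,2,5,6,7,8,9}:21  {2,4,5,6,7,8,9}:7  {3,4,5,6,7,8,9}:1
  |U|=8: {0,1,2,5,6,7,8,9}:56  {1,2,4,5,6,7,8,9}:28  {2,3,4,5,6,7,8,9}:8
  start at 0(m): 36
  start at 3(l): 84
sum over floor = 120

120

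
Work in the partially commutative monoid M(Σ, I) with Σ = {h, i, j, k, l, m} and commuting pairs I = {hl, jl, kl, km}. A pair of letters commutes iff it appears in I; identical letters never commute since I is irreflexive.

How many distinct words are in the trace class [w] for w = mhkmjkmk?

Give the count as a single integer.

drop 0:m onto floor
drop 1:h onto {0:m}
drop 2:k onto {1:h}
drop 3:m onto {1:h}
drop 4:j onto {2:k, 3:m}
drop 5:k onto {4:j}
drop 6:m onto {4:j}
drop 7:k onto {5:k}
ground layer = {0:m}
drop-orders for the pieces not yet dropped (sum over which currently-grounded one goes next):
  1 to go: {6} 1  {7} 1
  2 to go: {5,7} 1  {6,7} 2
  3 to go: {5,6,7} 3
  4 to go: {4,5,6,7} 3
  5 to go: {2,4,5,6,7} 3  {3,4,5,6,7} 3
  6 to go: {2,3,4,5,6,7} 6
  if 0:m drops first: 6 orders

6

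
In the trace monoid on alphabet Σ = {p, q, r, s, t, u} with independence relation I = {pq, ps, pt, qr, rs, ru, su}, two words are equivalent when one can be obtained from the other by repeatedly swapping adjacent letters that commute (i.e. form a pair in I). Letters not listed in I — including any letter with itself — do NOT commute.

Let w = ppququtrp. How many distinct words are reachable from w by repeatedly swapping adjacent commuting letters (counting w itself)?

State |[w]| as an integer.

0(p) covers ∅
1(p) covers 0:p
2(q) covers ∅
3(u) covers 1:p, 2:q
4(q) covers 3:u
5(u) covers 4:q
6(t) covers 5:u
7(r) covers 6:t
8(p) covers 7:r
floor of heap: 0:p, 2:q
completions by unplaced set U, small U first (add the entries for U minus each lowest piece of U):
  |U|=1: {8}:1
  |U|=2: {7,8}:1
  |U|=3: {6,7,8}:1
  |U|=4: {5,6,7,8}:1
  |U|=5: {4,5,6,7,8}:1
  |U|=6: {3,4,5,6,7,8}:1
  |U|=7: {1,3,4,5,6,7,8}:1  {2,3,4,5,6,7,8}:1
  start at 0(p): 2
  start at 2(q): 1
sum over floor = 3

3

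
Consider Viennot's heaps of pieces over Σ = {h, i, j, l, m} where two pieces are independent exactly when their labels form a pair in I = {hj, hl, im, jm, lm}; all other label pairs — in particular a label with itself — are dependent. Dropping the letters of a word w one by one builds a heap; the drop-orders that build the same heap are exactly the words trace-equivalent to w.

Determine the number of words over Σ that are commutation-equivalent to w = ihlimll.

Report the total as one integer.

drop 0:i onto floor
drop 1:h onto {0:i}
drop 2:l onto {0:i}
drop 3:i onto {1:h, 2:l}
drop 4:m onto {1:h}
drop 5:l onto {3:i}
drop 6:l onto {5:l}
ground layer = {0:i}
drop-orders for the pieces not yet dropped (sum over which currently-grounded one goes next):
  1 to go: {4} 1  {6} 1
  2 to go: {4,6} 2  {5,6} 1
  3 to go: {3,5,6} 1  {4,5,6} 3
  4 to go: {2,3,5,6} 1  {3,4,5,6} 4
  5 to go: {1,3,4,5,6} 4  {2,3,4,5,6} 5
  if 0:i drops first: 9 orders

9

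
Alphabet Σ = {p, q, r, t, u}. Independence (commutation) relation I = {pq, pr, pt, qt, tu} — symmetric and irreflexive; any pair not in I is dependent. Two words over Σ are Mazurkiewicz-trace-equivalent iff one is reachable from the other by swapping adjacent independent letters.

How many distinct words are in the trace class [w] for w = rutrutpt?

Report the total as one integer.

12

0(r) covers ∅
1(u) covers 0:r
2(t) covers 0:r
3(r) covers 1:u, 2:t
4(u) covers 3:r
5(t) covers 3:r
6(p) covers 4:u
7(t) covers 5:t
floor of heap: 0:r
completions by unplaced set U, small U first (add the entries for U minus each lowest piece of U):
  |U|=1: {6}:1  {7}:1
  |U|=2: {4,6}:1  {5,7}:1  {6,7}:2
  |U|=3: {4,6,7}:3  {5,6,7}:3
  |U|=4: {4,5,6,7}:6
  |U|=5: {3,4,5,6,7}:6
  |U|=6: {1,3,4,5,6,7}:6  {2,3,4,5,6,7}:6
  start at 0(r): 12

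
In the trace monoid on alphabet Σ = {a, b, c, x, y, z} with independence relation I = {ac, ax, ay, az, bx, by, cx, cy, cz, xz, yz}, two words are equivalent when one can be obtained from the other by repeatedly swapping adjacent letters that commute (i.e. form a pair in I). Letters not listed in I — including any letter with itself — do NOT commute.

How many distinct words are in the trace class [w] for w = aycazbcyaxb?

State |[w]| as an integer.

piece 0:a — minimal
piece 1:y — minimal
piece 2:c — minimal
piece 3:a rests on {0:a}
piece 4:z — minimal
piece 5:b rests on {2:c, 3:a, 4:z}
piece 6:c rests on {5:b}
piece 7:y rests on {1:y}
piece 8:a rests on {5:b}
piece 9:x rests on {7:y}
piece 10:b rests on {6:c, 8:a}
minimal pieces: {0:a, 1:y, 2:c, 4:z}
ways to finish when only these pieces remain (= sum over removing one remaining piece with nothing left below it):
  1 left: {9}→1  {10}→1
  2 left: {6,10}→1  {7,9}→1  {8,10}→1  {9,10}→2
  3 left: {1,7,9}→1  {6,8,10}→2  {6,9,10}→3  {7,9,10}→3  {8,9,10}→3
  4 left: {1,7,9,10}→4  {5,6,8,10}→2  {6,7,9,10}→6  {6,8,9,10}→8  {7,8,9,10}→6
  5 left: {1,6,7,9,10}→10  {1,7,8,9,10}→10  {2,5,6,8,10}→2  {3,5,6,8,10}→2  {4,5,6,8,10}→2  {5,6,8,9,10}→10  {6,7,8,9,10}→20
  6 left: {0,3,5,6,8,10}→2  {1,6,7,8,9,10}→40  {2,3,5,6,8,10}→4  {2,4,5,6,8,10}→4  {2,5,6,8,9,10}→12  {3,4,5,6,8,10}→4  {3,5,6,8,9,10}→12  {4,5,6,8,9,10}→12  {5,6,7,8,9,10}→30
  7 left: {0,2,3,5,6,8,10}→6  {0,3,4,5,6,8,10}→6  {0,3,5,6,8,9,10}→14  {1,5,6,7,8,9,10}→70  {2,3,4,5,6,8,10}→12  {2,3,5,6,8,9,10}→28  {2,4,5,6,8,9,10}→28  {2,5,6,7,8,9,10}→42  {3,4,5,6,8,9,10}→28  {3,5,6,7,8,9,10}→42  {4,5,6,7,8,9,10}→42
  8 left: {0,2,3,4,5,6,8,10}→24  {0,2,3,5,6,8,9,10}→48  {0,3,4,5,6,8,9,10}→48  {0,3,5,6,7,8,9,10}→56  {1,2,5,6,7,8,9,10}→112  {1,3,5,6,7,8,9,10}→112  {1,4,5,6,7,8,9,10}→112  {2,3,4,5,6,8,9,10}→96  {2,3,5,6,7,8,9,10}→112  {2,4,5,6,7,8,9,10}→112  {3,4,5,6,7,8,9,10}→112
  9 left: {0,1,3,5,6,7,8,9,10}→168  {0,2,3,4,5,6,8,9,10}→216  {0,2,3,5,6,7,8,9,10}→216  {0,3,4,5,6,7,8,9,10}→216  {1,2,3,5,6,7,8,9,10}→336  {1,2,4,5,6,7,8,9,10}→336  {1,3,4,5,6,7,8,9,10}→336  {2,3,4,5,6,7,8,9,10}→432
  placing 0:a first → 1440 extensions
  placing 1:y first → 1080 extensions
  placing 2:c first → 720 extensions
  placing 4:z first → 720 extensions
total linear extensions = 3960

3960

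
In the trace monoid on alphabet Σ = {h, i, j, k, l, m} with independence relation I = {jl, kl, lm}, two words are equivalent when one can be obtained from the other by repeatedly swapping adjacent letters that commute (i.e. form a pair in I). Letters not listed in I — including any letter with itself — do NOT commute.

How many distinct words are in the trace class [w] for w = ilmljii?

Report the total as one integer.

piece 0:i — minimal
piece 1:l rests on {0:i}
piece 2:m rests on {0:i}
piece 3:l rests on {1:l}
piece 4:j rests on {2:m}
piece 5:i rests on {3:l, 4:j}
piece 6:i rests on {5:i}
minimal pieces: {0:i}
ways to finish when only these pieces remain (= sum over removing one remaining piece with nothing left below it):
  1 left: {6}→1
  2 left: {5,6}→1
  3 left: {3,5,6}→1  {4,5,6}→1
  4 left: {1,3,5,6}→1  {2,4,5,6}→1  {3,4,5,6}→2
  5 left: {1,3,4,5,6}→3  {2,3,4,5,6}→3
  placing 0:i first → 6 extensions

6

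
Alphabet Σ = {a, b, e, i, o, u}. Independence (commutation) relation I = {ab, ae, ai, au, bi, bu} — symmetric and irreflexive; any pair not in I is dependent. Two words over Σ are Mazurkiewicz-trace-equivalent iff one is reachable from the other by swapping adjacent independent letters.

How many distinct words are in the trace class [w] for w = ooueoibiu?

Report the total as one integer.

0(o) covers ∅
1(o) covers 0:o
2(u) covers 1:o
3(e) covers 2:u
4(o) covers 3:e
5(i) covers 4:o
6(b) covers 4:o
7(i) covers 5:i
8(u) covers 7:i
floor of heap: 0:o
completions by unplaced set U, small U first (add the entries for U minus each lowest piece of U):
  |U|=1: {6}:1  {8}:1
  |U|=2: {6,8}:2  {7,8}:1
  |U|=3: {5,7,8}:1  {6,7,8}:3
  |U|=4: {5,6,7,8}:4
  |U|=5: {4,5,6,7,8}:4
  |U|=6: {3,4,5,6,7,8}:4
  |U|=7: {2,3,4,5,6,7,8}:4
  start at 0(o): 4

4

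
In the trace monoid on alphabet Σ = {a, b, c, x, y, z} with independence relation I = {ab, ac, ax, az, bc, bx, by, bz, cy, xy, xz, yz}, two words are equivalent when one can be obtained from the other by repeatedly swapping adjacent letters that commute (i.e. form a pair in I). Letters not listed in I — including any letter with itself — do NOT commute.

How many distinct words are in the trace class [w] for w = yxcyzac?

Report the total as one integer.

0(y) covers ∅
1(x) covers ∅
2(c) covers 1:x
3(y) covers 0:y
4(z) covers 2:c
5(a) covers 3:y
6(c) covers 4:z
floor of heap: 0:y, 1:x
completions by unplaced set U, small U first (add the entries for U minus each lowest piece of U):
  |U|=1: {5}:1  {6}:1
  |U|=2: {3,5}:1  {4,6}:1  {5,6}:2
  |U|=3: {0,3,5}:1  {2,4,6}:1  {3,5,6}:3  {4,5,6}:3
  |U|=4: {0,3,5,6}:4  {1,2,4,6}:1  {2,4,5,6}:4  {3,4,5,6}:6
  |U|=5: {0,3,4,5,6}:10  {1,2,4,5,6}:5  {2,3,4,5,6}:10
  start at 0(y): 15
  start at 1(x): 20
sum over floor = 35

35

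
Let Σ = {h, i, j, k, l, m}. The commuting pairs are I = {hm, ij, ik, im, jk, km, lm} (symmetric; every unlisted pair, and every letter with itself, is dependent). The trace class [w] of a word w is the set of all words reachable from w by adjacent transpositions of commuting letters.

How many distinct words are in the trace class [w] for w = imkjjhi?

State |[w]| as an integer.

piece 0:i — minimal
piece 1:m — minimal
piece 2:k — minimal
piece 3:j rests on {1:m}
piece 4:j rests on {3:j}
piece 5:h rests on {0:i, 2:k, 4:j}
piece 6:i rests on {5:h}
minimal pieces: {0:i, 1:m, 2:k}
ways to finish when only these pieces remain (= sum over removing one remaining piece with nothing left below it):
  1 left: {6}→1
  2 left: {5,6}→1
  3 left: {0,5,6}→1  {2,5,6}→1  {4,5,6}→1
  4 left: {0,2,5,6}→2  {0,4,5,6}→2  {2,4,5,6}→2  {3,4,5,6}→1
  5 left: {0,2,4,5,6}→6  {0,3,4,5,6}→3  {1,3,4,5,6}→1  {2,3,4,5,6}→3
  placing 0:i first → 4 extensions
  placing 1:m first → 12 extensions
  placing 2:k first → 4 extensions
total linear extensions = 20

20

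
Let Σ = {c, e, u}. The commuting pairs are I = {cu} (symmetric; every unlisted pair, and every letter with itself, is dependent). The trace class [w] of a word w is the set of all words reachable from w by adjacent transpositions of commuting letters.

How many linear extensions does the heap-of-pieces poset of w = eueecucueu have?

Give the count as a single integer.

6

0(e) covers ∅
1(u) covers 0:e
2(e) covers 1:u
3(e) covers 2:e
4(c) covers 3:e
5(u) covers 3:e
6(c) covers 4:c
7(u) covers 5:u
8(e) covers 6:c, 7:u
9(u) covers 8:e
floor of heap: 0:e
completions by unplaced set U, small U first (add the entries for U minus each lowest piece of U):
  |U|=1: {9}:1
  |U|=2: {8,9}:1
  |U|=3: {6,8,9}:1  {7,8,9}:1
  |U|=4: {4,6,8,9}:1  {5,7,8,9}:1  {6,7,8,9}:2
  |U|=5: {4,6,7,8,9}:3  {5,6,7,8,9}:3
  |U|=6: {4,5,6,7,8,9}:6
  |U|=7: {3,4,5,6,7,8,9}:6
  |U|=8: {2,3,4,5,6,7,8,9}:6
  start at 0(e): 6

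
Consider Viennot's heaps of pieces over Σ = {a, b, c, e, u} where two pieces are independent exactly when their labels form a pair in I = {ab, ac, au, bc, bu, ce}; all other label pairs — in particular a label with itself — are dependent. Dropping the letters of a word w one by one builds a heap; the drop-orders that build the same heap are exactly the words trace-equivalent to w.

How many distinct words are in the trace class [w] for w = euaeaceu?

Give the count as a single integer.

#0=e has no predecessor
#1=u depends on [0:e]
#2=a depends on [0:e]
#3=e depends on [1:u, 2:a]
#4=a depends on [3:e]
#5=c depends on [1:u]
#6=e depends on [4:a]
#7=u depends on [5:c, 6:e]
sources: [0:e]
N(rest) = Σ N(rest − s) over sources s of rest; N(one piece) = 1:
  size 1 → [7]=1
  size 2 → [5,7]=1  [6,7]=1
  size 3 → [4,6,7]=1  [5,6,7]=2
  size 4 → [3,4,6,7]=1  [4,5,6,7]=3
  size 5 → [2,3,4,6,7]=1  [3,4,5,6,7]=4
  size 6 → [1,3,4,5,6,7]=4  [2,3,4,5,6,7]=5
  first=0(e) contributes 9

9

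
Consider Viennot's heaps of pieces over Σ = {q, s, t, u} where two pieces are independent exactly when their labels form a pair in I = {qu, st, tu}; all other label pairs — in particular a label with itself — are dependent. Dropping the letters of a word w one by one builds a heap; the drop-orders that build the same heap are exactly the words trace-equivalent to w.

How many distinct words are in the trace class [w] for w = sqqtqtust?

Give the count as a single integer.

drop 0:s onto floor
drop 1:q onto {0:s}
drop 2:q onto {1:q}
drop 3:t onto {2:q}
drop 4:q onto {3:t}
drop 5:t onto {4:q}
drop 6:u onto {0:s}
drop 7:s onto {4:q, 6:u}
drop 8:t onto {5:t}
ground layer = {0:s}
drop-orders for the pieces not yet dropped (sum over which currently-grounded one goes next):
  1 to go: {7} 1  {8} 1
  2 to go: {5,8} 1  {6,7} 1  {7,8} 2
  3 to go: {5,7,8} 3  {6,7,8} 3
  4 to go: {4,5,7,8} 3  {5,6,7,8} 6
  5 to go: {3,4,5,7,8} 3  {4,5,6,7,8} 9
  6 to go: {2,3,4,5,7,8} 3  {3,4,5,6,7,8} 12
  7 to go: {1,2,3,4,5,7,8} 3  {2,3,4,5,6,7,8} 15
  if 0:s drops first: 18 orders

18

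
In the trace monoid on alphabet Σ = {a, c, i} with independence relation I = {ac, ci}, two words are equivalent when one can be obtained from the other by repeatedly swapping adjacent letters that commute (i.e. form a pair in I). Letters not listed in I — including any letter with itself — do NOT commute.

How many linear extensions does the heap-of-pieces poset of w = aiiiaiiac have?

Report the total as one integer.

9

0(a) covers ∅
1(i) covers 0:a
2(i) covers 1:i
3(i) covers 2:i
4(a) covers 3:i
5(i) covers 4:a
6(i) covers 5:i
7(a) covers 6:i
8(c) covers ∅
floor of heap: 0:a, 8:c
completions by unplaced set U, small U first (add the entries for U minus each lowest piece of U):
  |U|=1: {7}:1  {8}:1
  |U|=2: {6,7}:1  {7,8}:2
  |U|=3: {5,6,7}:1  {6,7,8}:3
  |U|=4: {4,5,6,7}:1  {5,6,7,8}:4
  |U|=5: {3,4,5,6,7}:1  {4,5,6,7,8}:5
  |U|=6: {2,3,4,5,6,7}:1  {3,4,5,6,7,8}:6
  |U|=7: {1,2,3,4,5,6,7}:1  {2,3,4,5,6,7,8}:7
  start at 0(a): 8
  start at 8(c): 1
sum over floor = 9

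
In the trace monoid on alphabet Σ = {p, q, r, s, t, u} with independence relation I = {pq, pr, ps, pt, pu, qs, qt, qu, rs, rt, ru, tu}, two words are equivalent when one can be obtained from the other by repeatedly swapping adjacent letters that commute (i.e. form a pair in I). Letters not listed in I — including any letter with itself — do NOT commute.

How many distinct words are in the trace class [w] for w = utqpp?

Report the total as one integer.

60

piece 0:u — minimal
piece 1:t — minimal
piece 2:q — minimal
piece 3:p — minimal
piece 4:p rests on {3:p}
minimal pieces: {0:u, 1:t, 2:q, 3:p}
ways to finish when only these pieces remain (= sum over removing one remaining piece with nothing left below it):
  1 left: {0}→1  {1}→1  {2}→1  {4}→1
  2 left: {0,1}→2  {0,2}→2  {0,4}→2  {1,2}→2  {1,4}→2  {2,4}→2  {3,4}→1
  3 left: {0,1,2}→6  {0,1,4}→6  {0,2,4}→6  {0,3,4}→3  {1,2,4}→6  {1,3,4}→3  {2,3,4}→3
  placing 0:u first → 12 extensions
  placing 1:t first → 12 extensions
  placing 2:q first → 12 extensions
  placing 3:p first → 24 extensions
total linear extensions = 60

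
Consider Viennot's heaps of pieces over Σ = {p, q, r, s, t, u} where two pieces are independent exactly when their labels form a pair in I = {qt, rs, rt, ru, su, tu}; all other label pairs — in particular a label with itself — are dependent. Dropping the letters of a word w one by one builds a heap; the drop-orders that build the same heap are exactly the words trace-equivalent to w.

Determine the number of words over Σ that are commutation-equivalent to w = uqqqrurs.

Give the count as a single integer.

12

drop 0:u onto floor
drop 1:q onto {0:u}
drop 2:q onto {1:q}
drop 3:q onto {2:q}
drop 4:r onto {3:q}
drop 5:u onto {3:q}
drop 6:r onto {4:r}
drop 7:s onto {3:q}
ground layer = {0:u}
drop-orders for the pieces not yet dropped (sum over which currently-grounded one goes next):
  1 to go: {5} 1  {6} 1  {7} 1
  2 to go: {4,6} 1  {5,6} 2  {5,7} 2  {6,7} 2
  3 to go: {4,5,6} 3  {4,6,7} 3  {5,6,7} 6
  4 to go: {4,5,6,7} 12
  5 to go: {3,4,5,6,7} 12
  6 to go: {2,3,4,5,6,7} 12
  if 0:u drops first: 12 orders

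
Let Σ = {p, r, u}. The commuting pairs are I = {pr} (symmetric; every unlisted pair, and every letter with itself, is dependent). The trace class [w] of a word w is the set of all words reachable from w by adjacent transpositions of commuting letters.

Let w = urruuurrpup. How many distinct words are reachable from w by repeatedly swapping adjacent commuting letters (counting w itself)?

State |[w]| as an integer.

#0=u has no predecessor
#1=r depends on [0:u]
#2=r depends on [1:r]
#3=u depends on [2:r]
#4=u depends on [3:u]
#5=u depends on [4:u]
#6=r depends on [5:u]
#7=r depends on [6:r]
#8=p depends on [5:u]
#9=u depends on [7:r, 8:p]
#10=p depends on [9:u]
sources: [0:u]
N(rest) = Σ N(rest − s) over sources s of rest; N(one piece) = 1:
  size 1 → [10]=1
  size 2 → [9,10]=1
  size 3 → [7,9,10]=1  [8,9,10]=1
  size 4 → [6,7,9,10]=1  [7,8,9,10]=2
  size 5 → [6,7,8,9,10]=3
  size 6 → [5,6,7,8,9,10]=3
  size 7 → [4,5,6,7,8,9,10]=3
  size 8 → [3,4,5,6,7,8,9,10]=3
  size 9 → [2,3,4,5,6,7,8,9,10]=3
  first=0(u) contributes 3

3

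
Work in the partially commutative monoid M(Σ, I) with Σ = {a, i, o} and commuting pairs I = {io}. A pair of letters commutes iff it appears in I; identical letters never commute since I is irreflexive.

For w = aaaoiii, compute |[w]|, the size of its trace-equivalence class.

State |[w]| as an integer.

drop 0:a onto floor
drop 1:a onto {0:a}
drop 2:a onto {1:a}
drop 3:o onto {2:a}
drop 4:i onto {2:a}
drop 5:i onto {4:i}
drop 6:i onto {5:i}
ground layer = {0:a}
drop-orders for the pieces not yet dropped (sum over which currently-grounded one goes next):
  1 to go: {3} 1  {6} 1
  2 to go: {3,6} 2  {5,6} 1
  3 to go: {3,5,6} 3  {4,5,6} 1
  4 to go: {3,4,5,6} 4
  5 to go: {2,3,4,5,6} 4
  if 0:a drops first: 4 orders

4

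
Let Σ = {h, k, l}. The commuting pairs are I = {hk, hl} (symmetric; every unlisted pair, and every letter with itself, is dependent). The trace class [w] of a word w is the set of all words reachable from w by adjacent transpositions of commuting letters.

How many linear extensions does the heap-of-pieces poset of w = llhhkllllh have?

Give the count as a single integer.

120

piece 0:l — minimal
piece 1:l rests on {0:l}
piece 2:h — minimal
piece 3:h rests on {2:h}
piece 4:k rests on {1:l}
piece 5:l rests on {4:k}
piece 6:l rests on {5:l}
piece 7:l rests on {6:l}
piece 8:l rests on {7:l}
piece 9:h rests on {3:h}
minimal pieces: {0:l, 2:h}
ways to finish when only these pieces remain (= sum over removing one remaining piece with nothing left below it):
  1 left: {8}→1  {9}→1
  2 left: {3,9}→1  {7,8}→1  {8,9}→2
  3 left: {2,3,9}→1  {3,8,9}→3  {6,7,8}→1  {7,8,9}→3
  4 left: {2,3,8,9}→4  {3,7,8,9}→6  {5,6,7,8}→1  {6,7,8,9}→4
  5 left: {2,3,7,8,9}→10  {3,6,7,8,9}→10  {4,5,6,7,8}→1  {5,6,7,8,9}→5
  6 left: {1,4,5,6,7,8}→1  {2,3,6,7,8,9}→20  {3,5,6,7,8,9}→15  {4,5,6,7,8,9}→6
  7 left: {0,1,4,5,6,7,8}→1  {1,4,5,6,7,8,9}→7  {2,3,5,6,7,8,9}→35  {3,4,5,6,7,8,9}→21
  8 left: {0,1,4,5,6,7,8,9}→8  {1,3,4,5,6,7,8,9}→28  {2,3,4,5,6,7,8,9}→56
  placing 0:l first → 84 extensions
  placing 2:h first → 36 extensions
total linear extensions = 120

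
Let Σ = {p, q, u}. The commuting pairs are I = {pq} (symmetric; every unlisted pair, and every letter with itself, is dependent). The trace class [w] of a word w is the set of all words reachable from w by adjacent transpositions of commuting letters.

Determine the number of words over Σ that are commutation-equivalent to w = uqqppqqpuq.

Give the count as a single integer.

piece 0:u — minimal
piece 1:q rests on {0:u}
piece 2:q rests on {1:q}
piece 3:p rests on {0:u}
piece 4:p rests on {3:p}
piece 5:q rests on {2:q}
piece 6:q rests on {5:q}
piece 7:p rests on {4:p}
piece 8:u rests on {6:q, 7:p}
piece 9:q rests on {8:u}
minimal pieces: {0:u}
ways to finish when only these pieces remain (= sum over removing one remaining piece with nothing left below it):
  1 left: {9}→1
  2 left: {8,9}→1
  3 left: {6,8,9}→1  {7,8,9}→1
  4 left: {4,7,8,9}→1  {5,6,8,9}→1  {6,7,8,9}→2
  5 left: {2,5,6,8,9}→1  {3,4,7,8,9}→1  {4,6,7,8,9}→3  {5,6,7,8,9}→3
  6 left: {1,2,5,6,8,9}→1  {2,5,6,7,8,9}→4  {3,4,6,7,8,9}→4  {4,5,6,7,8,9}→6
  7 left: {1,2,5,6,7,8,9}→5  {2,4,5,6,7,8,9}→10  {3,4,5,6,7,8,9}→10
  8 left: {1,2,4,5,6,7,8,9}→15  {2,3,4,5,6,7,8,9}→20
  placing 0:u first → 35 extensions

35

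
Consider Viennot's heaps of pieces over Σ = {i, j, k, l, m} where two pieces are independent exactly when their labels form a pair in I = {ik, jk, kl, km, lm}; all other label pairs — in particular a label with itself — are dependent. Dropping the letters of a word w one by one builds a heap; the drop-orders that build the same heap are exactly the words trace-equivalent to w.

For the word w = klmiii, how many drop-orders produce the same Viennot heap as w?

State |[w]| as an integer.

drop 0:k onto floor
drop 1:l onto floor
drop 2:m onto floor
drop 3:i onto {1:l, 2:m}
drop 4:i onto {3:i}
drop 5:i onto {4:i}
ground layer = {0:k, 1:l, 2:m}
drop-orders for the pieces not yet dropped (sum over which currently-grounded one goes next):
  1 to go: {0} 1  {5} 1
  2 to go: {0,5} 2  {4,5} 1
  3 to go: {0,4,5} 3  {3,4,5} 1
  4 to go: {0,3,4,5} 4  {1,3,4,5} 1  {2,3,4,5} 1
  if 0:k drops first: 2 orders
  if 1:l drops first: 5 orders
  if 2:m drops first: 5 orders
heap linearizations: 12

12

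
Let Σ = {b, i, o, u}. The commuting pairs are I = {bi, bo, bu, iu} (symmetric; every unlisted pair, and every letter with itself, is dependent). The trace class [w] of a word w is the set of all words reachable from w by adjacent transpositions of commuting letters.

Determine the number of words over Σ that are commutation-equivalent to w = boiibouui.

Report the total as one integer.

drop 0:b onto floor
drop 1:o onto floor
drop 2:i onto {1:o}
drop 3:i onto {2:i}
drop 4:b onto {0:b}
drop 5:o onto {3:i}
drop 6:u onto {5:o}
drop 7:u onto {6:u}
drop 8:i onto {5:o}
ground layer = {0:b, 1:o}
drop-orders for the pieces not yet dropped (sum over which currently-grounded one goes next):
  1 to go: {4} 1  {7} 1  {8} 1
  2 to go: {0,4} 1  {4,7} 2  {4,8} 2  {6,7} 1  {7,8} 2
  3 to go: {0,4,7} 3  {0,4,8} 3  {4,6,7} 3  {4,7,8} 6  {6,7,8} 3
  4 to go: {0,4,6,7} 6  {0,4,7,8} 12  {4,6,7,8} 12  {5,6,7,8} 3
  5 to go: {0,4,6,7,8} 30  {3,5,6,7,8} 3  {4,5,6,7,8} 15
  6 to go: {0,4,5,6,7,8} 45  {2,3,5,6,7,8} 3  {3,4,5,6,7,8} 18
  7 to go: {0,3,4,5,6,7,8} 63  {1,2,3,5,6,7,8} 3  {2,3,4,5,6,7,8} 21
  if 0:b drops first: 24 orders
  if 1:o drops first: 84 orders
heap linearizations: 108

108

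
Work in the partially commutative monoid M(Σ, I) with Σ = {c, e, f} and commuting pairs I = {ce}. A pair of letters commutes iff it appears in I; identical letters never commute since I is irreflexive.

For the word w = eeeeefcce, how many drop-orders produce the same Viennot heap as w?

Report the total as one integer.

3

piece 0:e — minimal
piece 1:e rests on {0:e}
piece 2:e rests on {1:e}
piece 3:e rests on {2:e}
piece 4:e rests on {3:e}
piece 5:f rests on {4:e}
piece 6:c rests on {5:f}
piece 7:c rests on {6:c}
piece 8:e rests on {5:f}
minimal pieces: {0:e}
ways to finish when only these pieces remain (= sum over removing one remaining piece with nothing left below it):
  1 left: {7}→1  {8}→1
  2 left: {6,7}→1  {7,8}→2
  3 left: {6,7,8}→3
  4 left: {5,6,7,8}→3
  5 left: {4,5,6,7,8}→3
  6 left: {3,4,5,6,7,8}→3
  7 left: {2,3,4,5,6,7,8}→3
  placing 0:e first → 3 extensions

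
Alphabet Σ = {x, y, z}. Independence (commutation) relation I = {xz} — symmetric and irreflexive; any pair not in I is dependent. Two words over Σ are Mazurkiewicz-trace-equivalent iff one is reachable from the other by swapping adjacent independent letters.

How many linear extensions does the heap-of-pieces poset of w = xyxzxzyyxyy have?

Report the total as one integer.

6

#0=x has no predecessor
#1=y depends on [0:x]
#2=x depends on [1:y]
#3=z depends on [1:y]
#4=x depends on [2:x]
#5=z depends on [3:z]
#6=y depends on [4:x, 5:z]
#7=y depends on [6:y]
#8=x depends on [7:y]
#9=y depends on [8:x]
#10=y depends on [9:y]
sources: [0:x]
N(rest) = Σ N(rest − s) over sources s of rest; N(one piece) = 1:
  size 1 → [10]=1
  size 2 → [9,10]=1
  size 3 → [8,9,10]=1
  size 4 → [7,8,9,10]=1
  size 5 → [6,7,8,9,10]=1
  size 6 → [4,6,7,8,9,10]=1  [5,6,7,8,9,10]=1
  size 7 → [2,4,6,7,8,9,10]=1  [3,5,6,7,8,9,10]=1  [4,5,6,7,8,9,10]=2
  size 8 → [2,4,5,6,7,8,9,10]=3  [3,4,5,6,7,8,9,10]=3
  size 9 → [2,3,4,5,6,7,8,9,10]=6
  first=0(x) contributes 6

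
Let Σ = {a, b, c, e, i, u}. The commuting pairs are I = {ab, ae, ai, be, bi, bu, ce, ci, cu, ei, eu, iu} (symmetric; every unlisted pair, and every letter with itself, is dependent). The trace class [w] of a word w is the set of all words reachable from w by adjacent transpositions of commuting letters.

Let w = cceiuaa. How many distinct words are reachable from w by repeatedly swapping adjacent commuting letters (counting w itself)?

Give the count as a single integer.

0(c) covers ∅
1(c) covers 0:c
2(e) covers ∅
3(i) covers ∅
4(u) covers ∅
5(a) covers 1:c, 4:u
6(a) covers 5:a
floor of heap: 0:c, 2:e, 3:i, 4:u
completions by unplaced set U, small U first (add the entries for U minus each lowest piece of U):
  |U|=1: {2}:1  {3}:1  {6}:1
  |U|=2: {2,3}:2  {2,6}:2  {3,6}:2  {5,6}:1
  |U|=3: {1,5,6}:1  {2,3,6}:6  {2,5,6}:3  {3,5,6}:3  {4,5,6}:1
  |U|=4: {0,1,5,6}:1  {1,2,5,6}:4  {1,3,5,6}:4  {1,4,5,6}:2  {2,3,5,6}:12  {2,4,5,6}:4  {3,4,5,6}:4
  |U|=5: {0,1,2,5,6}:5  {0,1,3,5,6}:5  {0,1,4,5,6}:3  {1,2,3,5,6}:20  {1,2,4,5,6}:10  {1,3,4,5,6}:10  {2,3,4,5,6}:20
  start at 0(c): 60
  start at 2(e): 18
  start at 3(i): 18
  start at 4(u): 30
sum over floor = 126

126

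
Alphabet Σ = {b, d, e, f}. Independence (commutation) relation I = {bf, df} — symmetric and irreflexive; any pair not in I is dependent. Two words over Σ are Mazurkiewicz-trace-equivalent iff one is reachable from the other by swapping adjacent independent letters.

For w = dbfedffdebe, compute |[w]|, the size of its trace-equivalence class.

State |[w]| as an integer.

18

drop 0:d onto floor
drop 1:b onto {0:d}
drop 2:f onto floor
drop 3:e onto {1:b, 2:f}
drop 4:d onto {3:e}
drop 5:f onto {3:e}
drop 6:f onto {5:f}
drop 7:d onto {4:d}
drop 8:e onto {6:f, 7:d}
drop 9:b onto {8:e}
drop 10:e onto {9:b}
ground layer = {0:d, 2:f}
drop-orders for the pieces not yet dropped (sum over which currently-grounded one goes next):
  1 to go: {10} 1
  2 to go: {9,10} 1
  3 to go: {8,9,10} 1
  4 to go: {6,8,9,10} 1  {7,8,9,10} 1
  5 to go: {4,7,8,9,10} 1  {5,6,8,9,10} 1  {6,7,8,9,10} 2
  6 to go: {4,6,7,8,9,10} 3  {5,6,7,8,9,10} 3
  7 to go: {4,5,6,7,8,9,10} 6
  8 to go: {3,4,5,6,7,8,9,10} 6
  9 to go: {1,3,4,5,6,7,8,9,10} 6  {2,3,4,5,6,7,8,9,10} 6
  if 0:d drops first: 12 orders
  if 2:f drops first: 6 orders
heap linearizations: 18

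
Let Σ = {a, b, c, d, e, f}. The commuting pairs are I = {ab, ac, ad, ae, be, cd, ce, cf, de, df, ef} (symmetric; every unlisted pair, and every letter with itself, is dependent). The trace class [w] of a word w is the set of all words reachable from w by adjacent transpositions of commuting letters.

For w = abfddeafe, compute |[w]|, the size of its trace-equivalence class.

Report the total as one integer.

0(a) covers ∅
1(b) covers ∅
2(f) covers 0:a, 1:b
3(d) covers 1:b
4(d) covers 3:d
5(e) covers ∅
6(a) covers 2:f
7(f) covers 6:a
8(e) covers 5:e
floor of heap: 0:a, 1:b, 5:e
completions by unplaced set U, small U first (add the entries for U minus each lowest piece of U):
  |U|=1: {4}:1  {7}:1  {8}:1
  |U|=2: {3,4}:1  {4,7}:2  {4,8}:2  {5,8}:1  {6,7}:1  {7,8}:2
  |U|=3: {2,6,7}:1  {3,4,7}:3  {3,4,8}:3  {4,5,8}:3  {4,6,7}:3  {4,7,8}:6  {5,7,8}:3  {6,7,8}:3
  |U|=4: {0,2,6,7}:1  {2,4,6,7}:4  {2,6,7,8}:4  {3,4,5,8}:6  {3,4,6,7}:6  {3,4,7,8}:12  {4,5,7,8}:12  {4,6,7,8}:12  {5,6,7,8}:6
  |U|=5: {0,2,4,6,7}:5  {0,2,6,7,8}:5  {2,3,4,6,7}:10  {2,4,6,7,8}:20  {2,5,6,7,8}:10  {3,4,5,7,8}:30  {3,4,6,7,8}:30  {4,5,6,7,8}:30
  |U|=6: {0,2,3,4,6,7}:15  {0,2,4,6,7,8}:30  {0,2,5,6,7,8}:15  {1,2,3,4,6,7}:10  {2,3,4,6,7,8}:60  {2,4,5,6,7,8}:60  {3,4,5,6,7,8}:90
  |U|=7: {0,1,2,3,4,6,7}:25  {0,2,3,4,6,7,8}:105  {0,2,4,5,6,7,8}:105  {1,2,3,4,6,7,8}:70  {2,3,4,5,6,7,8}:210
  start at 0(a): 280
  start at 1(b): 420
  start at 5(e): 200
sum over floor = 900

900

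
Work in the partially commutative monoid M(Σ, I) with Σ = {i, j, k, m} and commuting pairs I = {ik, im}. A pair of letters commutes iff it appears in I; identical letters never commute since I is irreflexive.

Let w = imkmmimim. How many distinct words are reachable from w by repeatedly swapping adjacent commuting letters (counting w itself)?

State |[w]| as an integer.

84

drop 0:i onto floor
drop 1:m onto floor
drop 2:k onto {1:m}
drop 3:m onto {2:k}
drop 4:m onto {3:m}
drop 5:i onto {0:i}
drop 6:m onto {4:m}
drop 7:i onto {5:i}
drop 8:m onto {6:m}
ground layer = {0:i, 1:m}
drop-orders for the pieces not yet dropped (sum over which currently-grounded one goes next):
  1 to go: {7} 1  {8} 1
  2 to go: {5,7} 1  {6,8} 1  {7,8} 2
  3 to go: {0,5,7} 1  {4,6,8} 1  {5,7,8} 3  {6,7,8} 3
  4 to go: {0,5,7,8} 4  {3,4,6,8} 1  {4,6,7,8} 4  {5,6,7,8} 6
  5 to go: {0,5,6,7,8} 10  {2,3,4,6,8} 1  {3,4,6,7,8} 5  {4,5,6,7,8} 10
  6 to go: {0,4,5,6,7,8} 20  {1,2,3,4,6,8} 1  {2,3,4,6,7,8} 6  {3,4,5,6,7,8} 15
  7 to go: {0,3,4,5,6,7,8} 35  {1,2,3,4,6,7,8} 7  {2,3,4,5,6,7,8} 21
  if 0:i drops first: 28 orders
  if 1:m drops first: 56 orders
heap linearizations: 84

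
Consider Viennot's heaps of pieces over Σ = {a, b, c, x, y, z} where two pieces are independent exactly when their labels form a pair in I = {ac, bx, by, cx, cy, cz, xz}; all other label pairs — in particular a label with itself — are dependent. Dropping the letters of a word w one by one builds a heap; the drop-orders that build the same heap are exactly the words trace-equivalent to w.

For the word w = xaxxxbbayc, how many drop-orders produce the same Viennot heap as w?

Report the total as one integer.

40

drop 0:x onto floor
drop 1:a onto {0:x}
drop 2:x onto {1:a}
drop 3:x onto {2:x}
drop 4:x onto {3:x}
drop 5:b onto {1:a}
drop 6:b onto {5:b}
drop 7:a onto {4:x, 6:b}
drop 8:y onto {7:a}
drop 9:c onto {6:b}
ground layer = {0:x}
drop-orders for the pieces not yet dropped (sum over which currently-grounded one goes next):
  1 to go: {8} 1  {9} 1
  2 to go: {7,8} 1  {8,9} 2
  3 to go: {4,7,8} 1  {7,8,9} 3
  4 to go: {3,4,7,8} 1  {4,7,8,9} 4  {6,7,8,9} 3
  5 to go: {2,3,4,7,8} 1  {3,4,7,8,9} 5  {4,6,7,8,9} 7  {5,6,7,8,9} 3
  6 to go: {2,3,4,7,8,9} 6  {3,4,6,7,8,9} 12  {4,5,6,7,8,9} 10
  7 to go: {2,3,4,6,7,8,9} 18  {3,4,5,6,7,8,9} 22
  8 to go: {2,3,4,5,6,7,8,9} 40
  if 0:x drops first: 40 orders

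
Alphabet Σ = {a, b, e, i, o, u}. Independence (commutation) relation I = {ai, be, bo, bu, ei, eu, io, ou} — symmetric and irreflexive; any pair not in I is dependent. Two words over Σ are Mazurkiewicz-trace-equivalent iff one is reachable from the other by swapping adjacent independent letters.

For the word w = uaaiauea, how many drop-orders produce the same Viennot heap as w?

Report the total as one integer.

drop 0:u onto floor
drop 1:a onto {0:u}
drop 2:a onto {1:a}
drop 3:i onto {0:u}
drop 4:a onto {2:a}
drop 5:u onto {3:i, 4:a}
drop 6:e onto {4:a}
drop 7:a onto {5:u, 6:e}
ground layer = {0:u}
drop-orders for the pieces not yet dropped (sum over which currently-grounded one goes next):
  1 to go: {7} 1
  2 to go: {5,7} 1  {6,7} 1
  3 to go: {3,5,7} 1  {5,6,7} 2
  4 to go: {3,5,6,7} 3  {4,5,6,7} 2
  5 to go: {2,4,5,6,7} 2  {3,4,5,6,7} 5
  6 to go: {1,2,4,5,6,7} 2  {2,3,4,5,6,7} 7
  if 0:u drops first: 9 orders

9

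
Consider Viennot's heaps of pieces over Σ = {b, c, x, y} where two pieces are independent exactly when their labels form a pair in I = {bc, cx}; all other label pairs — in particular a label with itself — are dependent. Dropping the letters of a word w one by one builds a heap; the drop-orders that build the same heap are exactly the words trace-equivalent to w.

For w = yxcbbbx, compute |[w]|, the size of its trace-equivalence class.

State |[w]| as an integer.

0(y) covers ∅
1(x) covers 0:y
2(c) covers 0:y
3(b) covers 1:x
4(b) covers 3:b
5(b) covers 4:b
6(x) covers 5:b
floor of heap: 0:y
completions by unplaced set U, small U first (add the entries for U minus each lowest piece of U):
  |U|=1: {2}:1  {6}:1
  |U|=2: {2,6}:2  {5,6}:1
  |U|=3: {2,5,6}:3  {4,5,6}:1
  |U|=4: {2,4,5,6}:4  {3,4,5,6}:1
  |U|=5: {1,3,4,5,6}:1  {2,3,4,5,6}:5
  start at 0(y): 6

6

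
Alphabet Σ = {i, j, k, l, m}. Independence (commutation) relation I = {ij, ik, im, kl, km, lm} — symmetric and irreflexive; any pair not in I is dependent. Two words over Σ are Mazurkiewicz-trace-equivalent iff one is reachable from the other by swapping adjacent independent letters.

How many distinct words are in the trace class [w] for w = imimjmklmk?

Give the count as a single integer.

660

drop 0:i onto floor
drop 1:m onto floor
drop 2:i onto {0:i}
drop 3:m onto {1:m}
drop 4:j onto {3:m}
drop 5:m onto {4:j}
drop 6:k onto {4:j}
drop 7:l onto {2:i, 4:j}
drop 8:m onto {5:m}
drop 9:k onto {6:k}
ground layer = {0:i, 1:m}
drop-orders for the pieces not yet dropped (sum over which currently-grounded one goes next):
  1 to go: {7} 1  {8} 1  {9} 1
  2 to go: {2,7} 1  {5,8} 1  {6,9} 1  {7,8} 2  {7,9} 2  {8,9} 2
  3 to go: {0,2,7} 1  {2,7,8} 3  {2,7,9} 3  {5,7,8} 3  {5,8,9} 3  {6,7,9} 3  {6,8,9} 3  {7,8,9} 6
  4 to go: {0,2,7,8} 4  {0,2,7,9} 4  {2,5,7,8} 6  {2,6,7,9} 6  {2,7,8,9} 12  {5,6,8,9} 6  {5,7,8,9} 12  {6,7,8,9} 12
  5 to go: {0,2,5,7,8} 10  {0,2,6,7,9} 10  {0,2,7,8,9} 20  {2,5,7,8,9} 30  {2,6,7,8,9} 30  {5,6,7,8,9} 30
  6 to go: {0,2,5,7,8,9} 60  {0,2,6,7,8,9} 60  {2,5,6,7,8,9} 90  {4,5,6,7,8,9} 30
  7 to go: {0,2,5,6,7,8,9} 210  {2,4,5,6,7,8,9} 120  {3,4,5,6,7,8,9} 30
  8 to go: {0,2,4,5,6,7,8,9} 330  {1,3,4,5,6,7,8,9} 30  {2,3,4,5,6,7,8,9} 150
  if 0:i drops first: 180 orders
  if 1:m drops first: 480 orders
heap linearizations: 660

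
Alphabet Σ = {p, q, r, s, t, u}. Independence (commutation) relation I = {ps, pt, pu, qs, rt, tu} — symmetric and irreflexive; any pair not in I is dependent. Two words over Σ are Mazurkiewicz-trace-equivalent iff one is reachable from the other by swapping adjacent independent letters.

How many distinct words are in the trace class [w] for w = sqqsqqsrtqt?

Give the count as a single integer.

#0=s has no predecessor
#1=q has no predecessor
#2=q depends on [1:q]
#3=s depends on [0:s]
#4=q depends on [2:q]
#5=q depends on [4:q]
#6=s depends on [3:s]
#7=r depends on [5:q, 6:s]
#8=t depends on [5:q, 6:s]
#9=q depends on [7:r, 8:t]
#10=t depends on [9:q]
sources: [0:s, 1:q]
N(rest) = Σ N(rest − s) over sources s of rest; N(one piece) = 1:
  size 1 → [10]=1
  size 2 → [9,10]=1
  size 3 → [7,9,10]=1  [8,9,10]=1
  size 4 → [7,8,9,10]=2
  size 5 → [5,7,8,9,10]=2  [6,7,8,9,10]=2
  size 6 → [3,6,7,8,9,10]=2  [4,5,7,8,9,10]=2  [5,6,7,8,9,10]=4
  size 7 → [0,3,6,7,8,9,10]=2  [2,4,5,7,8,9,10]=2  [3,5,6,7,8,9,10]=6  [4,5,6,7,8,9,10]=6
  size 8 → [0,3,5,6,7,8,9,10]=8  [1,2,4,5,7,8,9,10]=2  [2,4,5,6,7,8,9,10]=8  [3,4,5,6,7,8,9,10]=12
  size 9 → [0,3,4,5,6,7,8,9,10]=20  [1,2,4,5,6,7,8,9,10]=10  [2,3,4,5,6,7,8,9,10]=20
  first=0(s) contributes 30
  first=1(q) contributes 40
|[w]| = 70

70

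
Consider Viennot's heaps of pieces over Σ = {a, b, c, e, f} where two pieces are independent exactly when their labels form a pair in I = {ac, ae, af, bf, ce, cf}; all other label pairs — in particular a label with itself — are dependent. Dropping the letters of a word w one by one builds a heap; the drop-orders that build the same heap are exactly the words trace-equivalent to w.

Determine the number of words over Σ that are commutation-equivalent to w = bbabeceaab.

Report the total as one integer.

30

#0=b has no predecessor
#1=b depends on [0:b]
#2=a depends on [1:b]
#3=b depends on [2:a]
#4=e depends on [3:b]
#5=c depends on [3:b]
#6=e depends on [4:e]
#7=a depends on [3:b]
#8=a depends on [7:a]
#9=b depends on [5:c, 6:e, 8:a]
sources: [0:b]
N(rest) = Σ N(rest − s) over sources s of rest; N(one piece) = 1:
  size 1 → [9]=1
  size 2 → [5,9]=1  [6,9]=1  [8,9]=1
  size 3 → [4,6,9]=1  [5,6,9]=2  [5,8,9]=2  [6,8,9]=2  [7,8,9]=1
  size 4 → [4,5,6,9]=3  [4,6,8,9]=3  [5,6,8,9]=6  [5,7,8,9]=3  [6,7,8,9]=3
  size 5 → [4,5,6,8,9]=12  [4,6,7,8,9]=6  [5,6,7,8,9]=12
  size 6 → [4,5,6,7,8,9]=30
  size 7 → [3,4,5,6,7,8,9]=30
  size 8 → [2,3,4,5,6,7,8,9]=30
  first=0(b) contributes 30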